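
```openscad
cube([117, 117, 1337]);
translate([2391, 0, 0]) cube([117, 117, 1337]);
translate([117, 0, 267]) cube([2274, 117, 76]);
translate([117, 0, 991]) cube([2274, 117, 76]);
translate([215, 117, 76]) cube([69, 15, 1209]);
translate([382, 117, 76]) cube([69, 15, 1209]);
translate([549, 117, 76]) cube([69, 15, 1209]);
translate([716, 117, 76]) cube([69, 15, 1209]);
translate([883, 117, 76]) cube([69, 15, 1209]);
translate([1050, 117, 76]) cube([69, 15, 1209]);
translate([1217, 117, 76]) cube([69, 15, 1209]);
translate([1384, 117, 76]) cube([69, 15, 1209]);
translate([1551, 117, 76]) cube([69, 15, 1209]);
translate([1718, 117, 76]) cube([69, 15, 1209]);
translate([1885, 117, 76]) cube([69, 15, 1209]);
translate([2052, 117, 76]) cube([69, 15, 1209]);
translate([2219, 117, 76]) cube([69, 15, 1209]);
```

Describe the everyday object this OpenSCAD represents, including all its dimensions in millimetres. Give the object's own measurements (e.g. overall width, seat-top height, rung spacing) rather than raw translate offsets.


A fence section. Two 117×117 mm posts, 1337 mm tall, stand on the floor with a clear span of 2274 mm between their inner faces. Two horizontal rails of 117×76 mm section span the gap between the posts with their undersides at z = 267 mm and z = 991 mm, flush with the posts' −y face. 13 pickets, each 69 mm wide, 15 mm thick and 1209 mm tall, are fixed to the +y face of the rails with their bottoms at z = 76 mm, spaced across the span with a 98 mm gap after the −x post and between neighbouring pickets, with 103 mm left before the +x post.


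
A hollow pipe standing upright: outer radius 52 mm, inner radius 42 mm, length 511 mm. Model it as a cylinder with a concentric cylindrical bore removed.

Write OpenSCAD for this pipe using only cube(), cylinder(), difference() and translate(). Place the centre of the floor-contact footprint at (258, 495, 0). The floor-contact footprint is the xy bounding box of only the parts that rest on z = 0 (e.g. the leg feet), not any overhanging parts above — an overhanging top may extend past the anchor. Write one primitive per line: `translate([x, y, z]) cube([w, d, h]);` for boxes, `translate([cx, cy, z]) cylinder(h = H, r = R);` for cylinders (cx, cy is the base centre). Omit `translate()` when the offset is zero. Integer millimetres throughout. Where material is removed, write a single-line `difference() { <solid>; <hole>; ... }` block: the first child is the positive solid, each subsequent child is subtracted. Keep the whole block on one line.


difference() { translate([258, 495, 0]) cylinder(h = 511, r = 52); translate([258, 495, 0]) cylinder(h = 511, r = 42); }


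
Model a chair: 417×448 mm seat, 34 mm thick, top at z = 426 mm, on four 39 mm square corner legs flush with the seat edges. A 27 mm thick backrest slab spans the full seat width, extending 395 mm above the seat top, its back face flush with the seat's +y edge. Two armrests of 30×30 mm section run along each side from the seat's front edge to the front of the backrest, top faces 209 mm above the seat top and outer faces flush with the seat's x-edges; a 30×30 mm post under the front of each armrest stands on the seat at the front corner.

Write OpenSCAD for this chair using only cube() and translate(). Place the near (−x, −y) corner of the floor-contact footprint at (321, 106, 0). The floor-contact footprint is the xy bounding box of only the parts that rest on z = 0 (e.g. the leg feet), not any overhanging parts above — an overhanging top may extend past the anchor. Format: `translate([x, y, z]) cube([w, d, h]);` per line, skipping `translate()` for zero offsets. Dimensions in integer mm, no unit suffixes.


translate([321, 106, 392]) cube([417, 448, 34]);
translate([321, 106, 0]) cube([39, 39, 392]);
translate([699, 106, 0]) cube([39, 39, 392]);
translate([321, 515, 0]) cube([39, 39, 392]);
translate([699, 515, 0]) cube([39, 39, 392]);
translate([321, 527, 426]) cube([417, 27, 395]);
translate([321, 106, 605]) cube([30, 421, 30]);
translate([708, 106, 605]) cube([30, 421, 30]);
translate([321, 106, 426]) cube([30, 30, 179]);
translate([708, 106, 426]) cube([30, 30, 179]);


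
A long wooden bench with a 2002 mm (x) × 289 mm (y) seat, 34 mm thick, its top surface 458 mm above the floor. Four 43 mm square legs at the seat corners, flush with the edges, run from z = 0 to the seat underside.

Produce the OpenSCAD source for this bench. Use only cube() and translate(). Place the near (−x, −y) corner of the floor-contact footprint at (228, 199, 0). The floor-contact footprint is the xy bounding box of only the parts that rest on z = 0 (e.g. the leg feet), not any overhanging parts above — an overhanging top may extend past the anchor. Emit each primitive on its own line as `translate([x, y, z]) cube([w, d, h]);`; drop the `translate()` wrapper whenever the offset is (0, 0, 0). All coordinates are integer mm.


translate([228, 199, 424]) cube([2002, 289, 34]);
translate([228, 199, 0]) cube([43, 43, 424]);
translate([228, 445, 0]) cube([43, 43, 424]);
translate([2187, 199, 0]) cube([43, 43, 424]);
translate([2187, 445, 0]) cube([43, 43, 424]);


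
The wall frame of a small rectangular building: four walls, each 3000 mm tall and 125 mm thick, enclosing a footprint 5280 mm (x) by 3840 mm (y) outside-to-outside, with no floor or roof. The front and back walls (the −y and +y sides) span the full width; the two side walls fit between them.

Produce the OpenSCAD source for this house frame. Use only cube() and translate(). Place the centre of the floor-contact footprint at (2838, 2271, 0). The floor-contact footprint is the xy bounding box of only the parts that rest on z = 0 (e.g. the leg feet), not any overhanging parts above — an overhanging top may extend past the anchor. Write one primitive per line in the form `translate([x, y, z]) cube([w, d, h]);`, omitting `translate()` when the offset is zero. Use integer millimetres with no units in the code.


translate([198, 351, 0]) cube([5280, 125, 3000]);
translate([198, 4066, 0]) cube([5280, 125, 3000]);
translate([198, 476, 0]) cube([125, 3590, 3000]);
translate([5353, 476, 0]) cube([125, 3590, 3000]);


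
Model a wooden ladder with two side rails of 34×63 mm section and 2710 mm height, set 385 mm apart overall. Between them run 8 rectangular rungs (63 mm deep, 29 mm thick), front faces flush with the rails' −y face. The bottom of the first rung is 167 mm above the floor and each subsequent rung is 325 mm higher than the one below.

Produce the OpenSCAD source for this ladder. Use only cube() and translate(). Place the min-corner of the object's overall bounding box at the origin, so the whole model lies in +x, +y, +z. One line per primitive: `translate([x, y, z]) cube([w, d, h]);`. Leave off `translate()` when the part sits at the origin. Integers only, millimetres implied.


// rung span = 385 - 2*34 = 317
// rung[k] z = 167 + k*325
cube([34, 63, 2710]);
translate([351, 0, 0]) cube([34, 63, 2710]);
translate([34, 0, 167]) cube([317, 63, 29]);
translate([34, 0, 492]) cube([317, 63, 29]);
translate([34, 0, 817]) cube([317, 63, 29]);
translate([34, 0, 1142]) cube([317, 63, 29]);
translate([34, 0, 1467]) cube([317, 63, 29]);
translate([34, 0, 1792]) cube([317, 63, 29]);
translate([34, 0, 2117]) cube([317, 63, 29]);
translate([34, 0, 2442]) cube([317, 63, 29]);


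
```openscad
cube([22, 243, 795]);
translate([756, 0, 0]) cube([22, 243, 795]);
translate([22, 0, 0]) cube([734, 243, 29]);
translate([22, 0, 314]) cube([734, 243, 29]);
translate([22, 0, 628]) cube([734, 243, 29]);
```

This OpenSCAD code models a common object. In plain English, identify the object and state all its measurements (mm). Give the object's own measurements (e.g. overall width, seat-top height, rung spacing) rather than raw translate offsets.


An open bookshelf. Two side panels, each 22 mm thick, 243 mm deep and 795 mm tall, stand 778 mm apart (outside-to-outside). Between them sit 3 shelves, each 29 mm thick and 243 mm deep, spanning the full gap between the sides. The bottom shelf rests on the floor (its underside at z = 0) and the clear gap between one shelf's top and the next shelf's underside is 285 mm.


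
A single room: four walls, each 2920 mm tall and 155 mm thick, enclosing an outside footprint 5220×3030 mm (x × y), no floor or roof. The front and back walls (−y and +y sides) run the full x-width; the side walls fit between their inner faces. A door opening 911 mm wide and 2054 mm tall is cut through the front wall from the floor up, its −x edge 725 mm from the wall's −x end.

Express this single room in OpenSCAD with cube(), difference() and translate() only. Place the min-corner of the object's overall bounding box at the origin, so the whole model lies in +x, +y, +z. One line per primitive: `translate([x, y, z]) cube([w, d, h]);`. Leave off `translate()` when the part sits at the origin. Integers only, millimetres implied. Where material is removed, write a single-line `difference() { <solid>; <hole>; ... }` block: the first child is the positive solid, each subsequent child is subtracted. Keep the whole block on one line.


difference() { cube([5220, 155, 2920]); translate([725, 0, 0]) cube([911, 155, 2054]); }
translate([0, 2875, 0]) cube([5220, 155, 2920]);
translate([0, 155, 0]) cube([155, 2720, 2920]);
translate([5065, 155, 0]) cube([155, 2720, 2920]);


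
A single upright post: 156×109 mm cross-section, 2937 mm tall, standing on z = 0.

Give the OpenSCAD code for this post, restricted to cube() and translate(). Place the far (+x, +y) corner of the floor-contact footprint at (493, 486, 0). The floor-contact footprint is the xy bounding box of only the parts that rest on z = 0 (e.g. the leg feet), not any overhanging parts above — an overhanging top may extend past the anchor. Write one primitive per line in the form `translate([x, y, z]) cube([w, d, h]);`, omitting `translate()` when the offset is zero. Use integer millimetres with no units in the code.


translate([337, 377, 0]) cube([156, 109, 2937]);


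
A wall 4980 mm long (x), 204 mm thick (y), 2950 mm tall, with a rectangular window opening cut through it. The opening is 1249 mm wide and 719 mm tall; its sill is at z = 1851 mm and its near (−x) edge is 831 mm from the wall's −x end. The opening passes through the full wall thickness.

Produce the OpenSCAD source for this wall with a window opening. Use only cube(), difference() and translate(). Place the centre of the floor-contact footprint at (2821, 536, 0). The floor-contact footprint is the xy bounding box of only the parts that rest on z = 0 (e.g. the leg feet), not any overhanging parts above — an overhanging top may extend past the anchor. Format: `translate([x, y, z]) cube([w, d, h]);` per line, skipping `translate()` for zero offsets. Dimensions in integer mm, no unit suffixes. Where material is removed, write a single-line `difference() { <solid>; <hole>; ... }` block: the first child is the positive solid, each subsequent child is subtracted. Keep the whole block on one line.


difference() { translate([331, 434, 0]) cube([4980, 204, 2950]); translate([1162, 434, 1851]) cube([1249, 204, 719]); }


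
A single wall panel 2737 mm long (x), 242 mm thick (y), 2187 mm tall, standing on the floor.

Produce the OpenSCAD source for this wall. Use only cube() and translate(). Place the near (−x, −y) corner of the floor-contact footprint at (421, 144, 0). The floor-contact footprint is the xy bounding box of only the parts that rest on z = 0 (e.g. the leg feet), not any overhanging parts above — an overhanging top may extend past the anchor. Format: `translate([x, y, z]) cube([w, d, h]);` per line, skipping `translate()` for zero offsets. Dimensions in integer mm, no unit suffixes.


translate([421, 144, 0]) cube([2737, 242, 2187]);


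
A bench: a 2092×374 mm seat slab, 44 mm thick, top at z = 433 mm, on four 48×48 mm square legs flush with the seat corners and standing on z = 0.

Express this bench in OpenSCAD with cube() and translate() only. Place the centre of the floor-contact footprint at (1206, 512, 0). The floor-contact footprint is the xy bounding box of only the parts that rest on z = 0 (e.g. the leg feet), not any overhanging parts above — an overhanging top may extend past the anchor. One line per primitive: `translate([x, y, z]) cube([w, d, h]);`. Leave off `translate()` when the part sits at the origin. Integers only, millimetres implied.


translate([160, 325, 389]) cube([2092, 374, 44]);
translate([160, 325, 0]) cube([48, 48, 389]);
translate([160, 651, 0]) cube([48, 48, 389]);
translate([2204, 325, 0]) cube([48, 48, 389]);
translate([2204, 651, 0]) cube([48, 48, 389]);


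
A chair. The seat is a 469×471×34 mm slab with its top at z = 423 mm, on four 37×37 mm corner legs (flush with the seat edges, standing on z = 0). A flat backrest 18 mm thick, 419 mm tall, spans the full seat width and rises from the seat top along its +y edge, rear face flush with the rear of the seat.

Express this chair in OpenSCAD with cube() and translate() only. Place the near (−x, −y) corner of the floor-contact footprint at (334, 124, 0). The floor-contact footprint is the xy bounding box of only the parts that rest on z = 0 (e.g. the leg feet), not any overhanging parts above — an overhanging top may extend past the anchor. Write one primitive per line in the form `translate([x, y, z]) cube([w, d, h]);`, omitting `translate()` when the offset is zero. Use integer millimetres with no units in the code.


translate([334, 124, 389]) cube([469, 471, 34]);
translate([334, 124, 0]) cube([37, 37, 389]);
translate([766, 124, 0]) cube([37, 37, 389]);
translate([334, 558, 0]) cube([37, 37, 389]);
translate([766, 558, 0]) cube([37, 37, 389]);
translate([334, 577, 423]) cube([469, 18, 419]);


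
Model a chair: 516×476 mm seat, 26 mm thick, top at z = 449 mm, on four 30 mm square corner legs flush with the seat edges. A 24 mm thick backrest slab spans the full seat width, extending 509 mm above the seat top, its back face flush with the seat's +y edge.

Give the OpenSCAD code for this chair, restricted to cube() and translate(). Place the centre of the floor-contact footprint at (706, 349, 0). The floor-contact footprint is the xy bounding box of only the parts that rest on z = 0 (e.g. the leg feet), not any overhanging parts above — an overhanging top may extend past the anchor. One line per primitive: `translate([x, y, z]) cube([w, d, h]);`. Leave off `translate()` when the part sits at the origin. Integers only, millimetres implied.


translate([448, 111, 423]) cube([516, 476, 26]);
translate([448, 111, 0]) cube([30, 30, 423]);
translate([934, 111, 0]) cube([30, 30, 423]);
translate([448, 557, 0]) cube([30, 30, 423]);
translate([934, 557, 0]) cube([30, 30, 423]);
translate([448, 563, 449]) cube([516, 24, 509]);


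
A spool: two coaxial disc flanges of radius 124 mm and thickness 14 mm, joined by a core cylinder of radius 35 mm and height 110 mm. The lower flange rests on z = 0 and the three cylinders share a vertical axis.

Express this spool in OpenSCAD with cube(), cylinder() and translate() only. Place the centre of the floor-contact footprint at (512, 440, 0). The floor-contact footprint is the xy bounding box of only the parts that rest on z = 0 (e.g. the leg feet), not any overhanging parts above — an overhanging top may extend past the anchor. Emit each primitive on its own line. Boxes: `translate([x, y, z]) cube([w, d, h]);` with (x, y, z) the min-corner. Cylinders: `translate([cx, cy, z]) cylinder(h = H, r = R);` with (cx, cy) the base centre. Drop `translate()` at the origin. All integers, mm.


translate([512, 440, 0]) cylinder(h = 14, r = 124);
translate([512, 440, 14]) cylinder(h = 110, r = 35);
translate([512, 440, 124]) cylinder(h = 14, r = 124);


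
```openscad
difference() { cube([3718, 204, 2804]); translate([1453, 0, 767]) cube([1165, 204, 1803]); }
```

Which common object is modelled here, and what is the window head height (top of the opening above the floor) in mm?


A wall with a window opening. The window head height is 2570 mm.

A wall with a rectangular opening subtracted — a window. Sill at z = 767, opening 1803 mm tall, so the head is at 767 + 1803 = 2570 mm.


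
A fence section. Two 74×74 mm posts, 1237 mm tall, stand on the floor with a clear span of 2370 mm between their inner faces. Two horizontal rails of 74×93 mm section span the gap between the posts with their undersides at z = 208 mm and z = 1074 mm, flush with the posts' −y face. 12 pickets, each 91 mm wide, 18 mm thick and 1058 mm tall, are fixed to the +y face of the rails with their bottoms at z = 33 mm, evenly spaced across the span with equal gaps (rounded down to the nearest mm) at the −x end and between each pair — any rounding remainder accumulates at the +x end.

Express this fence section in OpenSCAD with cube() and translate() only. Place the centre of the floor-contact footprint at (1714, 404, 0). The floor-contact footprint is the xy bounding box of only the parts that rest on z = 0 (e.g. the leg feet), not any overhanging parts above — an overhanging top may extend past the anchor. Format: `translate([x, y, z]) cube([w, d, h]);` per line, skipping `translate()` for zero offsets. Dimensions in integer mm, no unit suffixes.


translate([455, 367, 0]) cube([74, 74, 1237]);
translate([2899, 367, 0]) cube([74, 74, 1237]);
translate([529, 367, 208]) cube([2370, 74, 93]);
translate([529, 367, 1074]) cube([2370, 74, 93]);
translate([627, 441, 33]) cube([91, 18, 1058]);
translate([816, 441, 33]) cube([91, 18, 1058]);
translate([1005, 441, 33]) cube([91, 18, 1058]);
translate([1194, 441, 33]) cube([91, 18, 1058]);
translate([1383, 441, 33]) cube([91, 18, 1058]);
translate([1572, 441, 33]) cube([91, 18, 1058]);
translate([1761, 441, 33]) cube([91, 18, 1058]);
translate([1950, 441, 33]) cube([91, 18, 1058]);
translate([2139, 441, 33]) cube([91, 18, 1058]);
translate([2328, 441, 33]) cube([91, 18, 1058]);
translate([2517, 441, 33]) cube([91, 18, 1058]);
translate([2706, 441, 33]) cube([91, 18, 1058]);


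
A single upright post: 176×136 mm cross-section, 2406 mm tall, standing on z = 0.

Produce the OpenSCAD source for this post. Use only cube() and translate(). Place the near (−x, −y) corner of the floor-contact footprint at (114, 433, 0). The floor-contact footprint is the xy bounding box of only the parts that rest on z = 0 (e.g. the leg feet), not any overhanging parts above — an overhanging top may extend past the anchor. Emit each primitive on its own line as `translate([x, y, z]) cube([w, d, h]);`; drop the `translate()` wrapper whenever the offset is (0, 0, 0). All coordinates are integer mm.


translate([114, 433, 0]) cube([176, 136, 2406]);


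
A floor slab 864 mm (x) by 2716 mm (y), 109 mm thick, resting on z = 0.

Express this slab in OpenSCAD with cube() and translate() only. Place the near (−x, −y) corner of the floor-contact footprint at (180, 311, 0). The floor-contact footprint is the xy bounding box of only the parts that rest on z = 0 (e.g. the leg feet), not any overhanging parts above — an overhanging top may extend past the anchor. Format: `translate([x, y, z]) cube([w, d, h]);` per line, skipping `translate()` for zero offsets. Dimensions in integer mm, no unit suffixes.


translate([180, 311, 0]) cube([864, 2716, 109]);


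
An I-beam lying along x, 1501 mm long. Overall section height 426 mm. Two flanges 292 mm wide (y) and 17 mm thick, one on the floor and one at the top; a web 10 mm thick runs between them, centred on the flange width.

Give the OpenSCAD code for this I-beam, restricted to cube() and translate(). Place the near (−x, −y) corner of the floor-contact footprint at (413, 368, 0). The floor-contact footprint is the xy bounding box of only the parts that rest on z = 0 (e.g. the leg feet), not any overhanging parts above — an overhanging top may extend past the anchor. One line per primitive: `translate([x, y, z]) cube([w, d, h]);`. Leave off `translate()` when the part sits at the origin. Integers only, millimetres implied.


translate([413, 368, 0]) cube([1501, 292, 17]);
translate([413, 509, 17]) cube([1501, 10, 392]);
translate([413, 368, 409]) cube([1501, 292, 17]);


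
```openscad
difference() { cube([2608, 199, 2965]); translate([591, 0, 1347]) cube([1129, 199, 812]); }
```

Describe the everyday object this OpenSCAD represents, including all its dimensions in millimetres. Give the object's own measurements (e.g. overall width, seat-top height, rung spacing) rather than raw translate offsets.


A wall 2608 mm long (x), 199 mm thick (y), 2965 mm tall, with a rectangular window opening cut through it. The opening is 1129 mm wide and 812 mm tall; its sill is at z = 1347 mm and its near (−x) edge is 591 mm from the wall's −x end. The opening passes through the full wall thickness.


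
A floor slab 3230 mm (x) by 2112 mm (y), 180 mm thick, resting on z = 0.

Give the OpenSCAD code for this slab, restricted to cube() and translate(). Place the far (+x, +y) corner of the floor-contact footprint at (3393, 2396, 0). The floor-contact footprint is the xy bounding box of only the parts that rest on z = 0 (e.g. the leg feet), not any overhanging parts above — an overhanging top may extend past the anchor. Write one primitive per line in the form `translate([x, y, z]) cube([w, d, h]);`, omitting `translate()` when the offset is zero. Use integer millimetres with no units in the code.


translate([163, 284, 0]) cube([3230, 2112, 180]);


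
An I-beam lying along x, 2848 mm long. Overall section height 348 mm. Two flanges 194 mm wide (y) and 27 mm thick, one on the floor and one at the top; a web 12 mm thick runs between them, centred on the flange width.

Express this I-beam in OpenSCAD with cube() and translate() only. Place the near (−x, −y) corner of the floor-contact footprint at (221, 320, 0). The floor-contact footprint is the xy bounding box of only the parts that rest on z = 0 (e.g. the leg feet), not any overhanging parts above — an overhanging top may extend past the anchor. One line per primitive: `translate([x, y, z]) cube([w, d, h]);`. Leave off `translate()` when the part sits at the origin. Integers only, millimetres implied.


translate([221, 320, 0]) cube([2848, 194, 27]);
translate([221, 411, 27]) cube([2848, 12, 294]);
translate([221, 320, 321]) cube([2848, 194, 27]);


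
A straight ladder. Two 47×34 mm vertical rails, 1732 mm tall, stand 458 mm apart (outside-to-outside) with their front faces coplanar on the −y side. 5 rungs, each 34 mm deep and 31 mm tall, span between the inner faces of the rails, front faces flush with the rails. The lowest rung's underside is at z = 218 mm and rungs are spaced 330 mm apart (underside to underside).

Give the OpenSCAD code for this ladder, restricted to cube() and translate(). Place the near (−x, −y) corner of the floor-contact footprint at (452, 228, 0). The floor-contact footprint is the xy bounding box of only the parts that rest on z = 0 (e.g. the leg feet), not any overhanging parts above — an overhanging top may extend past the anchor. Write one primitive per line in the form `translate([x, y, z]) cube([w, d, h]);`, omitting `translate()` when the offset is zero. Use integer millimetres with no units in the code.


// rung span = 458 - 2*47 = 364
// rung[k] z = 218 + k*330
translate([452, 228, 0]) cube([47, 34, 1732]);
translate([863, 228, 0]) cube([47, 34, 1732]);
translate([499, 228, 218]) cube([364, 34, 31]);
translate([499, 228, 548]) cube([364, 34, 31]);
translate([499, 228, 878]) cube([364, 34, 31]);
translate([499, 228, 1208]) cube([364, 34, 31]);
translate([499, 228, 1538]) cube([364, 34, 31]);


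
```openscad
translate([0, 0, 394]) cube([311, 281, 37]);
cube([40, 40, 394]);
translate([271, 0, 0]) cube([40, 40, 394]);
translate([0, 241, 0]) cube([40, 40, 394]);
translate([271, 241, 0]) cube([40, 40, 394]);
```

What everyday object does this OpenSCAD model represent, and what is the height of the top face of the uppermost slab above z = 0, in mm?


A stool. The seat height is 431 mm.

A 311×281×37 slab at z = 394 on four corner posts — a stool. The seat top is 394 + 37 = 431 mm.


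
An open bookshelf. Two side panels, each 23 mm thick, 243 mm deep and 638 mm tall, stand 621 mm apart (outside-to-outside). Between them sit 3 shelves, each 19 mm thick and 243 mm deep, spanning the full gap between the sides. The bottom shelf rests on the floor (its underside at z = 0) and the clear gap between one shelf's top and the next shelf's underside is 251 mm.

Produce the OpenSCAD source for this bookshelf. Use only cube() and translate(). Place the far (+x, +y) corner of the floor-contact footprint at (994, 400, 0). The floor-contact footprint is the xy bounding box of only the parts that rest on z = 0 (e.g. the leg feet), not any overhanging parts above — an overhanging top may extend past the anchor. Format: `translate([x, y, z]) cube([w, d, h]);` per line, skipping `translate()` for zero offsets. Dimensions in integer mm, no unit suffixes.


translate([373, 157, 0]) cube([23, 243, 638]);
translate([971, 157, 0]) cube([23, 243, 638]);
translate([396, 157, 0]) cube([575, 243, 19]);
translate([396, 157, 270]) cube([575, 243, 19]);
translate([396, 157, 540]) cube([575, 243, 19]);


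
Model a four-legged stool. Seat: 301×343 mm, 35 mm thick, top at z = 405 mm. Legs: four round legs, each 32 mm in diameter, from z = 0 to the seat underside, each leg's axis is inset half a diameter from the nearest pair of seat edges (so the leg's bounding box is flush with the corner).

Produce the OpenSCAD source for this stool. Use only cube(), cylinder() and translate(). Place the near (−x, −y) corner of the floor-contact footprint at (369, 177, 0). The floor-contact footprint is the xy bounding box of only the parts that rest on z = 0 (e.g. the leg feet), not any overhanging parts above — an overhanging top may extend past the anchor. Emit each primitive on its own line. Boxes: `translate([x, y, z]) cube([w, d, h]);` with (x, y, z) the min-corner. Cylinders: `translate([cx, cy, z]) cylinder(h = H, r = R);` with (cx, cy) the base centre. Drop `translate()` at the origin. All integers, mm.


translate([369, 177, 370]) cube([301, 343, 35]);
translate([385, 193, 0]) cylinder(h = 370, r = 16);
translate([654, 193, 0]) cylinder(h = 370, r = 16);
translate([385, 504, 0]) cylinder(h = 370, r = 16);
translate([654, 504, 0]) cylinder(h = 370, r = 16);


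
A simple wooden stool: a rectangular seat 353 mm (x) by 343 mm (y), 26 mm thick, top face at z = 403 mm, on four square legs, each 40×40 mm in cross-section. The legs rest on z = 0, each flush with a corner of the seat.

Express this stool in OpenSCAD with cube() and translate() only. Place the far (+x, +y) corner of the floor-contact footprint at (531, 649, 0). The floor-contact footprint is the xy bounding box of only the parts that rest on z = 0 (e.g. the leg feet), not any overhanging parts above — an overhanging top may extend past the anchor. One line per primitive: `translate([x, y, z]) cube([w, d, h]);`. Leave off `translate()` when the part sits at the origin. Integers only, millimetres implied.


translate([178, 306, 377]) cube([353, 343, 26]);
translate([178, 306, 0]) cube([40, 40, 377]);
translate([491, 306, 0]) cube([40, 40, 377]);
translate([178, 609, 0]) cube([40, 40, 377]);
translate([491, 609, 0]) cube([40, 40, 377]);


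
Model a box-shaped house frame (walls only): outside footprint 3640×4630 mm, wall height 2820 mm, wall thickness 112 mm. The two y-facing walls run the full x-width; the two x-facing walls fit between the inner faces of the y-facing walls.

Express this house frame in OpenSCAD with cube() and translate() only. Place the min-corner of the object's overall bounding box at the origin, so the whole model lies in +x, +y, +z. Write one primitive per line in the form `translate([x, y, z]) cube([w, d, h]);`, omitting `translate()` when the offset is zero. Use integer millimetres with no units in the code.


cube([3640, 112, 2820]);
translate([0, 4518, 0]) cube([3640, 112, 2820]);
translate([0, 112, 0]) cube([112, 4406, 2820]);
translate([3528, 112, 0]) cube([112, 4406, 2820]);


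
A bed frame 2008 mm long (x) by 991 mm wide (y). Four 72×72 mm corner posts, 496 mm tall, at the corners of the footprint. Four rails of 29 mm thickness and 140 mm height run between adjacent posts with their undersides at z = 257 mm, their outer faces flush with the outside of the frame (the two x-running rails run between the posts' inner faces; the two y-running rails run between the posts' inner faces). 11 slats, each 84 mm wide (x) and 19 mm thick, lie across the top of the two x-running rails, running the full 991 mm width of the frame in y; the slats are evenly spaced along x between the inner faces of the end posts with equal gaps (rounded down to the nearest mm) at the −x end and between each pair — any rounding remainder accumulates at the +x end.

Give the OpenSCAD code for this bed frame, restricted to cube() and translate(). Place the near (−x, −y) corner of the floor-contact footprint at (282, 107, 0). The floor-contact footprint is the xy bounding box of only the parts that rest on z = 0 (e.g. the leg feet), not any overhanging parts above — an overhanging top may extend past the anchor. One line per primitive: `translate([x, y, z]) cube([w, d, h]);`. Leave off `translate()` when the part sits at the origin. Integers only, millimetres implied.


translate([282, 107, 0]) cube([72, 72, 496]);
translate([282, 1026, 0]) cube([72, 72, 496]);
translate([2218, 107, 0]) cube([72, 72, 496]);
translate([2218, 1026, 0]) cube([72, 72, 496]);
translate([354, 107, 257]) cube([1864, 29, 140]);
translate([354, 1069, 257]) cube([1864, 29, 140]);
translate([282, 179, 257]) cube([29, 847, 140]);
translate([2261, 179, 257]) cube([29, 847, 140]);
translate([432, 107, 397]) cube([84, 991, 19]);
translate([594, 107, 397]) cube([84, 991, 19]);
translate([756, 107, 397]) cube([84, 991, 19]);
translate([918, 107, 397]) cube([84, 991, 19]);
translate([1080, 107, 397]) cube([84, 991, 19]);
translate([1242, 107, 397]) cube([84, 991, 19]);
translate([1404, 107, 397]) cube([84, 991, 19]);
translate([1566, 107, 397]) cube([84, 991, 19]);
translate([1728, 107, 397]) cube([84, 991, 19]);
translate([1890, 107, 397]) cube([84, 991, 19]);
translate([2052, 107, 397]) cube([84, 991, 19]);


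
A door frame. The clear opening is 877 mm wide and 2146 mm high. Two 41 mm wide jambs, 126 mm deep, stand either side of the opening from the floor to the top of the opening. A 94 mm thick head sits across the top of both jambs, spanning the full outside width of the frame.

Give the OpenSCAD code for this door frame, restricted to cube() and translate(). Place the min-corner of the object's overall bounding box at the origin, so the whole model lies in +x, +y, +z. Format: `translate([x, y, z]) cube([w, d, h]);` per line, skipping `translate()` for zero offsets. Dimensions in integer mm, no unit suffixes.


cube([41, 126, 2146]);
translate([918, 0, 0]) cube([41, 126, 2146]);
translate([0, 0, 2146]) cube([959, 126, 94]);


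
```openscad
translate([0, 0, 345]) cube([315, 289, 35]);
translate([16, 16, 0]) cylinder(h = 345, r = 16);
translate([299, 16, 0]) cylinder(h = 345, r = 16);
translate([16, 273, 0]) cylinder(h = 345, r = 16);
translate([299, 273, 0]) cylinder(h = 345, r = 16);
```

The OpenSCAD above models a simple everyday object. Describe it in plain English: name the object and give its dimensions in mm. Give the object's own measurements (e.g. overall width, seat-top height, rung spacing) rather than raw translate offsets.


A simple wooden stool: a rectangular seat 315 mm (x) by 289 mm (y), 35 mm thick, top face at z = 380 mm, on four round legs, each 32 mm in diameter. The legs rest on z = 0, each leg's axis is inset half a diameter from the nearest pair of seat edges (so the leg's bounding box is flush with the corner).


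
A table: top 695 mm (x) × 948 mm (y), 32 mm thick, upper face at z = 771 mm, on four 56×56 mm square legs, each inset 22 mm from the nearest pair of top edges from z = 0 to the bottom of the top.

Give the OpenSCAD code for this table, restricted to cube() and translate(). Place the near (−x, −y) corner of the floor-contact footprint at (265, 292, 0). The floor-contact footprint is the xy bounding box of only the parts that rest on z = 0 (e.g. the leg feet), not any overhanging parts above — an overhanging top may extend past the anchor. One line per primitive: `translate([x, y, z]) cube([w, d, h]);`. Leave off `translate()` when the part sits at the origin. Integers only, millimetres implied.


// leg_h = 771 - 32 = 739
translate([243, 270, 739]) cube([695, 948, 32]);
translate([265, 292, 0]) cube([56, 56, 739]);
translate([860, 292, 0]) cube([56, 56, 739]);
translate([265, 1140, 0]) cube([56, 56, 739]);
translate([860, 1140, 0]) cube([56, 56, 739]);


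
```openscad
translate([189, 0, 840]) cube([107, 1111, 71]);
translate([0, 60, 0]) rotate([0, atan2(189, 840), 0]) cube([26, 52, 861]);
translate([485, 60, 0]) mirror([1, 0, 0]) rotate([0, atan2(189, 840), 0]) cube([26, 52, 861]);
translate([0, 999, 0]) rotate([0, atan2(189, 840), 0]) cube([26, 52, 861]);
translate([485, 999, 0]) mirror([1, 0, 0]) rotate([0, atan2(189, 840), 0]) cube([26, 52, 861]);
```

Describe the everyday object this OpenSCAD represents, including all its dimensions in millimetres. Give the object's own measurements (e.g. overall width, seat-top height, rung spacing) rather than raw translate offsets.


A sawhorse. A 107×1111×71 mm beam (x, y, z) sits on two A-frame leg pairs. Each pair is two raked legs of 26×52 mm section (52 mm along y) splaying symmetrically in x. Each leg rises 840 mm vertically over 189 mm of horizontal reach and is 861 mm long along its own axis. Every leg's outer bottom edge rests on the floor and its outer top edge meets a bottom edge of the beam — the left legs (tilting toward +x) meet the beam's −x bottom edge, the right legs (their mirror images, tilting toward −x) meet its +x bottom edge — so the leg tops tuck under the beam, the beam's underside is 840 mm above the floor, and the feet are 485 mm apart outside-to-outside with the beam centred between them. The two leg pairs are set in 60 mm from either end of the beam.


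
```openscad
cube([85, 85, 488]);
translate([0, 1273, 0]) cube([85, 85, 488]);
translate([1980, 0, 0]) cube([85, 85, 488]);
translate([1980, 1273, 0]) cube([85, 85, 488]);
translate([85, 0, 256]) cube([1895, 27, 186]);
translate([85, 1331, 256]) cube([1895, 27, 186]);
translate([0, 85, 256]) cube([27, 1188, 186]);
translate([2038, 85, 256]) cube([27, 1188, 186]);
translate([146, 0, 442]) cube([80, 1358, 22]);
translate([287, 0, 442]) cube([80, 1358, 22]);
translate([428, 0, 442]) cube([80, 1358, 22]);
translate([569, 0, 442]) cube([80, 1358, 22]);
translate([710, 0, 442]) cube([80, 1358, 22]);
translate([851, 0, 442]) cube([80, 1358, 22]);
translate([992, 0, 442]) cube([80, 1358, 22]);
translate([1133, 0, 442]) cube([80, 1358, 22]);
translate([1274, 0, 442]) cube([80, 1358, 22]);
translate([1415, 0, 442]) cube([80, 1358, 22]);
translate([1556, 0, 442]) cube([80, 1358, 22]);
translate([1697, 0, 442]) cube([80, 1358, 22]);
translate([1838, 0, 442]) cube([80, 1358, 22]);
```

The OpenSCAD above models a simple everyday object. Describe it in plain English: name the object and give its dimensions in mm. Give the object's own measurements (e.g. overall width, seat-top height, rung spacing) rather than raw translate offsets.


A bed frame 2065 mm long (x) by 1358 mm wide (y). Four 85×85 mm corner posts, 488 mm tall, at the corners of the footprint. Four rails of 27 mm thickness and 186 mm height run between adjacent posts with their undersides at z = 256 mm, their outer faces flush with the outside of the frame (the two x-running rails run between the posts' inner faces; the two y-running rails run between the posts' inner faces). 13 slats, each 80 mm wide (x) and 22 mm thick, lie across the top of the two x-running rails, running the full 1358 mm width of the frame in y; along x they sit between the end posts with a 61 mm gap after the −x posts and between neighbouring slats, leaving 62 mm before the +x posts.


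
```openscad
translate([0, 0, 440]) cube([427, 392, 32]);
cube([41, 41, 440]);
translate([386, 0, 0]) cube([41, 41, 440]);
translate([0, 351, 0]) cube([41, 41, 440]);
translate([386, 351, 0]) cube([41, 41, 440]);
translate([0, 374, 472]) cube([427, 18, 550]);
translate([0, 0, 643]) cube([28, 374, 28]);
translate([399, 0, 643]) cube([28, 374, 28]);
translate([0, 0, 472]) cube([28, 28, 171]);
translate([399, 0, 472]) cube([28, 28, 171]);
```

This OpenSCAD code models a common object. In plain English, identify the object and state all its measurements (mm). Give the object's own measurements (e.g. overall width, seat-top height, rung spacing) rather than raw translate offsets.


A chair. The seat is a 427×392×32 mm slab with its top at z = 472 mm, on four 41×41 mm corner legs (flush with the seat edges, standing on z = 0). A flat backrest 18 mm thick, 550 mm tall, spans the full seat width and rises from the seat top along its +y edge, rear face flush with the rear of the seat. Two armrests of 28×28 mm section run along each side from the seat's front edge to the front of the backrest, top faces 199 mm above the seat top and outer faces flush with the seat's x-edges; a 28×28 mm post under the front of each armrest stands on the seat at the front corner.


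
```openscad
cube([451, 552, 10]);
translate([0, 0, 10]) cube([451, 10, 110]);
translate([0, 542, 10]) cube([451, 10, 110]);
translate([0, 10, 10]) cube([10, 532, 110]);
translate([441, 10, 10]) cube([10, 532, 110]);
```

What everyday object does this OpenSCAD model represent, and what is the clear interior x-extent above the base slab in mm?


An open box. The internal width is 431 mm.

A 451×552 base slab with four walls standing on it — an open box. The base is 451 mm wide and the walls are 10 mm thick, so the internal width is 451 − 2 × 10 = 431 mm.


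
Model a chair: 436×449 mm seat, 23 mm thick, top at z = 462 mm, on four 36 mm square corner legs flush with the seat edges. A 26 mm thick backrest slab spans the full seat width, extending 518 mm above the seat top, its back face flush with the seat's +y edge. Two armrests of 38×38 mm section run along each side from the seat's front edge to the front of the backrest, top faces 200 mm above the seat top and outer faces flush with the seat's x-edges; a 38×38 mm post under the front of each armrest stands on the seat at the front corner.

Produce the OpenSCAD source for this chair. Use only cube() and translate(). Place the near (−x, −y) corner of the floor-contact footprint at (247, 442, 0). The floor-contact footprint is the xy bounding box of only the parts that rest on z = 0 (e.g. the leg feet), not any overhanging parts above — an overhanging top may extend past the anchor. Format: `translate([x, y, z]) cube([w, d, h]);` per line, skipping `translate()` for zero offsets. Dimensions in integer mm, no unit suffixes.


translate([247, 442, 439]) cube([436, 449, 23]);
translate([247, 442, 0]) cube([36, 36, 439]);
translate([647, 442, 0]) cube([36, 36, 439]);
translate([247, 855, 0]) cube([36, 36, 439]);
translate([647, 855, 0]) cube([36, 36, 439]);
translate([247, 865, 462]) cube([436, 26, 518]);
translate([247, 442, 624]) cube([38, 423, 38]);
translate([645, 442, 624]) cube([38, 423, 38]);
translate([247, 442, 462]) cube([38, 38, 162]);
translate([645, 442, 462]) cube([38, 38, 162]);


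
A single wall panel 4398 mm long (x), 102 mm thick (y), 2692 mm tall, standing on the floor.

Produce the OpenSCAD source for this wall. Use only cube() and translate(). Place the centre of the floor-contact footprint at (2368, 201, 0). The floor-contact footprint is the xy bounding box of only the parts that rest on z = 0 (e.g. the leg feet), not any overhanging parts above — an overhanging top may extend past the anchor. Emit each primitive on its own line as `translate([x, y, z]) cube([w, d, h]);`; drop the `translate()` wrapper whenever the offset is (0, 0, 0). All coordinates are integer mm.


translate([169, 150, 0]) cube([4398, 102, 2692]);
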